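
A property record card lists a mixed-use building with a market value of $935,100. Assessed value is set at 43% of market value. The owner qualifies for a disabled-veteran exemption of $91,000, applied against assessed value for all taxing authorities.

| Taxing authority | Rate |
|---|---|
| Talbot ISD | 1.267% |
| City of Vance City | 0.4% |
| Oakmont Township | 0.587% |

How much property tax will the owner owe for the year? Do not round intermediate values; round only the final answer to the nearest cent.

$7,012.04

Assessed value = $935,100 × 0.43 = $402,093
Taxable value = $402,093 − $91,000 = $311,093
Talbot ISD: $311,093 × 0.01267 = $3,941.54831
City of Vance City: $311,093 × 0.004 = $1,244.372
Oakmont Township: $311,093 × 0.00587 = $1,826.11591
Total = $3,941.54831 + $1,244.372 + $1,826.11591 = $7,012.03622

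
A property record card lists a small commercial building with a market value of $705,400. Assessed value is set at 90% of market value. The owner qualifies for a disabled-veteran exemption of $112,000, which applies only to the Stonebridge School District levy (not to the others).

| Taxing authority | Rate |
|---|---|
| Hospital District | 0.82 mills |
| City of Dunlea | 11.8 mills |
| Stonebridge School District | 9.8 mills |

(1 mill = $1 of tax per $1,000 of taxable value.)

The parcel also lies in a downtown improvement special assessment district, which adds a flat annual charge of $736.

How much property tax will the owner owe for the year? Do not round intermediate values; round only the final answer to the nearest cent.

$13,871.96

Assessed value = $705,400 × 0.9 = $634,860
Hospital District: $634,860 × 0.00082 = $520.5852
City of Dunlea: $634,860 × 0.0118 = $7,491.348
Stonebridge School District: ($634,860 − $112,000) × 0.0098 = $522,860 × 0.0098 = $5,124.028
Levies subtotal = $13,135.9612
Total = $13,135.9612 + $736 = $13,871.9612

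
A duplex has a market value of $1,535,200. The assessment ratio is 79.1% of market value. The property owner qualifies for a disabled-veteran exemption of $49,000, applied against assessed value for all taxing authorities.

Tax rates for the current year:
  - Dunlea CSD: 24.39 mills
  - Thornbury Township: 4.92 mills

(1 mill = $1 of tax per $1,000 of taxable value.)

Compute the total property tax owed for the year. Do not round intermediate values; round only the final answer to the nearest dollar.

Assessed value = $1,535,200 × 0.791 = $1,214,343.2
Taxable value = $1,214,343.2 − $49,000 = $1,165,343.2
Dunlea CSD: $1,165,343.2 × 0.02439 = $28,422.720648
Thornbury Township: $1,165,343.2 × 0.00492 = $5,733.488544
Total = $28,422.720648 + $5,733.488544 = $34,156.209192

$34,156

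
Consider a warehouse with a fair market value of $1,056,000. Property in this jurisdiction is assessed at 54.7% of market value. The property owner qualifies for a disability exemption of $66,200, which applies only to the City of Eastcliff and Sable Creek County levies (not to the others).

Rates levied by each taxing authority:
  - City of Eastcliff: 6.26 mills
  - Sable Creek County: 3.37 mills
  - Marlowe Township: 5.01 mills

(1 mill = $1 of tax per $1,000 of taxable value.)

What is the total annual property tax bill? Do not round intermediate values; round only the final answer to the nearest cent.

$7,819.03

Assessed value = $1,056,000 × 0.547 = $577,632
City of Eastcliff: ($577,632 − $66,200) × 0.00626 = $511,432 × 0.00626 = $3,201.56432
Sable Creek County: ($577,632 − $66,200) × 0.00337 = $511,432 × 0.00337 = $1,723.52584
Marlowe Township: $577,632 × 0.00501 = $2,893.93632
Total = $7,819.02648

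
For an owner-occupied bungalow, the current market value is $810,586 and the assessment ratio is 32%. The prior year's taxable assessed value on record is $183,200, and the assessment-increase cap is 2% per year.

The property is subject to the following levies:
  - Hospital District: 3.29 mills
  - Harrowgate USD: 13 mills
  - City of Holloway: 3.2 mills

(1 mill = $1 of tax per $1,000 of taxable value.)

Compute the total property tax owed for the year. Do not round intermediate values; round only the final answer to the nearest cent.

Uncapped assessed value = $810,586 × 0.32 = $259,387.52
Cap limit = $183,200 × 1.02 = $186,864
Taxable assessed value = min($259,387.52, $186,864) = $186,864 (cap binds)
Hospital District: $186,864 × 0.00329 = $614.78256
Harrowgate USD: $186,864 × 0.013 = $2,429.232
City of Holloway: $186,864 × 0.0032 = $597.9648
Total = $3,641.97936

$3,641.98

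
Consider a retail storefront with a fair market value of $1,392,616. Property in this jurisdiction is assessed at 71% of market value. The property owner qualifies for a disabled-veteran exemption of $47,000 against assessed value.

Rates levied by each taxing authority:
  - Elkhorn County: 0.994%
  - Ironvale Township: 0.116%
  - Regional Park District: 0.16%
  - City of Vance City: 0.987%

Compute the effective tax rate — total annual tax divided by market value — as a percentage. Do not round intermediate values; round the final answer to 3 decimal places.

Assessed value = $1,392,616 × 0.71 = $988,757.36
Taxable value = $988,757.36 − $47,000 = $941,757.36
Elkhorn County: $941,757.36 × 0.00994 = $9,361.0681584
Ironvale Township: $941,757.36 × 0.00116 = $1,092.4385376
Regional Park District: $941,757.36 × 0.0016 = $1,506.811776
City of Vance City: $941,757.36 × 0.00987 = $9,295.1451432
Total tax = $21,255.4636152
Effective rate = $21,255.4636152 ÷ $1,392,616 = 1.526% of market value

1.526%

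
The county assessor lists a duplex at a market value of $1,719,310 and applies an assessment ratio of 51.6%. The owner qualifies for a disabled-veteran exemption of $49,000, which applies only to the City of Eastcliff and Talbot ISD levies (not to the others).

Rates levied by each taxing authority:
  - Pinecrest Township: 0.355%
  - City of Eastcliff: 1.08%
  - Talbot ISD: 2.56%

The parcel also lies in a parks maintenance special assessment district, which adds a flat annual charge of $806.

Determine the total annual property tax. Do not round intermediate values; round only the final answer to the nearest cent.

$34,464.60

Assessed value = $1,719,310 × 0.516 = $887,163.96
Pinecrest Township: $887,163.96 × 0.00355 = $3,149.432058
City of Eastcliff: ($887,163.96 − $49,000) × 0.0108 = $838,163.96 × 0.0108 = $9,052.170768
Talbot ISD: ($887,163.96 − $49,000) × 0.0256 = $838,163.96 × 0.0256 = $21,456.997376
Levies subtotal = $33,658.600202
Total = $33,658.600202 + $806 = $34,464.600202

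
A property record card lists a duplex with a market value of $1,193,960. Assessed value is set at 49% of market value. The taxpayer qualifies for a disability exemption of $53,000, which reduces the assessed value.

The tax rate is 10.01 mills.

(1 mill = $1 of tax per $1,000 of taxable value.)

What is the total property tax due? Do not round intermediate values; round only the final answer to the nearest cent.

Assessed value = $1,193,960 × 0.49 = $585,040.4
Taxable value = $585,040.4 − $53,000 = $532,040.4
Tax = $532,040.4 × 0.01001 = $5,325.724404

$5,325.72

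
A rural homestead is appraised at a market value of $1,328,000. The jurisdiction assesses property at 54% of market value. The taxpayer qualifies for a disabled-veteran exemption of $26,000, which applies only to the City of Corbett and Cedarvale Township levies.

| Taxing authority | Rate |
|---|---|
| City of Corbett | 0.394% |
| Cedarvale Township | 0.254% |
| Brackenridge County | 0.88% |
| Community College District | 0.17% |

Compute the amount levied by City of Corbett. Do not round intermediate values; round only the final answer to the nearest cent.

$2,723.01

Assessed value = $1,328,000 × 0.54 = $717,120
City of Corbett taxable value = $717,120 − $26,000 = $691,120
City of Corbett levy = $691,120 × 0.00394 = $2,723.0128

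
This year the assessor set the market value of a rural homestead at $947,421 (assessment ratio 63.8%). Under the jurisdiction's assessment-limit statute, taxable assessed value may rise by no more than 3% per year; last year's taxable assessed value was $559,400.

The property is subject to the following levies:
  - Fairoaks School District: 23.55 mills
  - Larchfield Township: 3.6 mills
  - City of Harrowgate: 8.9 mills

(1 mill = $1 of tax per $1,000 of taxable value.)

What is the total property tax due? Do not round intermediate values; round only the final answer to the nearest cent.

$20,771.36

Uncapped assessed value = $947,421 × 0.638 = $604,454.598
Cap limit = $559,400 × 1.03 = $576,182
Taxable assessed value = min($604,454.598, $576,182) = $576,182 (cap binds)
Fairoaks School District: $576,182 × 0.02355 = $13,569.0861
Larchfield Township: $576,182 × 0.0036 = $2,074.2552
City of Harrowgate: $576,182 × 0.0089 = $5,128.0198
Total = $20,771.3611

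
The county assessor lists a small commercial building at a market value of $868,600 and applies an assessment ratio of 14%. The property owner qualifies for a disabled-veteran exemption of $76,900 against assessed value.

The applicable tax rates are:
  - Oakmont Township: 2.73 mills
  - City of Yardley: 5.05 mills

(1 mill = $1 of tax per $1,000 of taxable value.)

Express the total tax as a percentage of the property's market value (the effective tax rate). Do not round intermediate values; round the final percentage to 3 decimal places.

0.040%

Assessed value = $868,600 × 0.14 = $121,604
Taxable value = $121,604 − $76,900 = $44,704
Oakmont Township: $44,704 × 0.00273 = $122.04192
City of Yardley: $44,704 × 0.00505 = $225.7552
Total tax = $347.79712
Effective rate = $347.79712 ÷ $868,600 = 0.040% of market value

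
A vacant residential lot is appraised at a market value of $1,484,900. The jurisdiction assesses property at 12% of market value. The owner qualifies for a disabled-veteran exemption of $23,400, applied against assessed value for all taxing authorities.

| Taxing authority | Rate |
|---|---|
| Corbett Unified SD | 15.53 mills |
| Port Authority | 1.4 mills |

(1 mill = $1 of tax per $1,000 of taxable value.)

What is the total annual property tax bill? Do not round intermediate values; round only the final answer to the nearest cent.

$2,620.56

Assessed value = $1,484,900 × 0.12 = $178,188
Taxable value = $178,188 − $23,400 = $154,788
Corbett Unified SD: $154,788 × 0.01553 = $2,403.85764
Port Authority: $154,788 × 0.0014 = $216.7032
Total = $2,403.85764 + $216.7032 = $2,620.56084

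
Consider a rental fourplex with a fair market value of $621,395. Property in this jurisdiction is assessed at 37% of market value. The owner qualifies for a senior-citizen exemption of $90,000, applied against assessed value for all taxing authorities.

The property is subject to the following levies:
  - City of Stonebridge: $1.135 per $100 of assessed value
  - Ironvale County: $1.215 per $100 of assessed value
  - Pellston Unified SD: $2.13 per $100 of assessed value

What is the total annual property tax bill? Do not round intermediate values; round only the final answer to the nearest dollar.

$6,268

Assessed value = $621,395 × 0.37 = $229,916.15
Taxable value = $229,916.15 − $90,000 = $139,916.15
City of Stonebridge: $139,916.15 × 0.01135 = $1,588.0483025
Ironvale County: $139,916.15 × 0.01215 = $1,699.9812225
Pellston Unified SD: $139,916.15 × 0.0213 = $2,980.213995
Total = $1,588.0483025 + $1,699.9812225 + $2,980.213995 = $6,268.24352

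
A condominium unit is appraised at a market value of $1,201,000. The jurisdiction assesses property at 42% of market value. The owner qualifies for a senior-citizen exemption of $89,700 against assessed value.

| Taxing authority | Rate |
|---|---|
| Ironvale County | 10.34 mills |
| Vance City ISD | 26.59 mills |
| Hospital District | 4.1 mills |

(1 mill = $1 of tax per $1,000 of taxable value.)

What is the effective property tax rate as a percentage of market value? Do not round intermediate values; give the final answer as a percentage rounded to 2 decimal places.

1.42%

Assessed value = $1,201,000 × 0.42 = $504,420
Taxable value = $504,420 − $89,700 = $414,720
Ironvale County: $414,720 × 0.01034 = $4,288.2048
Vance City ISD: $414,720 × 0.02659 = $11,027.4048
Hospital District: $414,720 × 0.0041 = $1,700.352
Total tax = $17,015.9616
Effective rate = $17,015.9616 ÷ $1,201,000 = 1.42% of market value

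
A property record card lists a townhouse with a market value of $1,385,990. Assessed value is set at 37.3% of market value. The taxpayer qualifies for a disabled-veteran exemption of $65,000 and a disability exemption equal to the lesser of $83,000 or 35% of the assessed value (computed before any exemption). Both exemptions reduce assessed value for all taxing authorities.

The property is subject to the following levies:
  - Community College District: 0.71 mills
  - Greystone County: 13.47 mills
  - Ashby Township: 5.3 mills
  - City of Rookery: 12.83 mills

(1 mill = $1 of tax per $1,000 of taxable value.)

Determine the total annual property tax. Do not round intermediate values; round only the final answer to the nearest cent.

$11,921.56

Assessed value = $1,385,990 × 0.373 = $516,974.27
Disability exemption = min($83,000, 35% × $516,974.27) = min($83,000, $180,940.9945) = $83,000 (dollar cap binds)
Taxable value = $516,974.27 − $65,000 − $83,000 = $368,974.27
Community College District: $368,974.27 × 0.00071 = $261.9717317
Greystone County: $368,974.27 × 0.01347 = $4,970.0834169
Ashby Township: $368,974.27 × 0.0053 = $1,955.563631
City of Rookery: $368,974.27 × 0.01283 = $4,733.9398841
Total = $11,921.5586637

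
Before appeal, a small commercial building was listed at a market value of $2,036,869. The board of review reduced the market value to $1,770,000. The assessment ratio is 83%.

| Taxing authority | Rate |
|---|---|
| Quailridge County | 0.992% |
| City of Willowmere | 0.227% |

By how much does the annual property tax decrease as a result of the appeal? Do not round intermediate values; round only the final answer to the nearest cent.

Old assessed value = $2,036,869 × 0.83 = $1,690,601.27
New assessed value = $1,770,000 × 0.83 = $1,469,100
Combined rate = 0.00992 + 0.00227 = 0.01219
Old tax = $1,690,601.27 × 0.01219 = $20,608.4294813
New tax = $1,469,100 × 0.01219 = $17,908.329
Reduction = $20,608.4294813 − $17,908.329 = $2,700.1004813

$2,700.10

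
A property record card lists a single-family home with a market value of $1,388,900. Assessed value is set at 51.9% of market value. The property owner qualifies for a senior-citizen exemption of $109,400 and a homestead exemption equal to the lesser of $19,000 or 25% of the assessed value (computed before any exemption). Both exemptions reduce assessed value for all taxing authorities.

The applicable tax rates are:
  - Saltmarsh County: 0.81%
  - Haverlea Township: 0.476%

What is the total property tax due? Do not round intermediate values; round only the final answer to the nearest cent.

$7,618.77

Assessed value = $1,388,900 × 0.519 = $720,839.1
Homestead exemption = min($19,000, 25% × $720,839.1) = min($19,000, $180,209.775) = $19,000 (dollar cap binds)
Taxable value = $720,839.1 − $109,400 − $19,000 = $592,439.1
Saltmarsh County: $592,439.1 × 0.0081 = $4,798.75671
Haverlea Township: $592,439.1 × 0.00476 = $2,820.010116
Total = $7,618.766826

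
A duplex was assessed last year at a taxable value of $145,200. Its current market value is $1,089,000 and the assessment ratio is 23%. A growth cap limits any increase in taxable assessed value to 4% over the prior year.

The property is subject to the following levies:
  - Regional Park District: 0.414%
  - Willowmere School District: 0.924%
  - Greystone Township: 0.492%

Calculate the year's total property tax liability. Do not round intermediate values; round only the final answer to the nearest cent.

$2,763.45

Uncapped assessed value = $1,089,000 × 0.23 = $250,470
Cap limit = $145,200 × 1.04 = $151,008
Taxable assessed value = min($250,470, $151,008) = $151,008 (cap binds)
Regional Park District: $151,008 × 0.00414 = $625.17312
Willowmere School District: $151,008 × 0.00924 = $1,395.31392
Greystone Township: $151,008 × 0.00492 = $742.95936
Total = $2,763.4464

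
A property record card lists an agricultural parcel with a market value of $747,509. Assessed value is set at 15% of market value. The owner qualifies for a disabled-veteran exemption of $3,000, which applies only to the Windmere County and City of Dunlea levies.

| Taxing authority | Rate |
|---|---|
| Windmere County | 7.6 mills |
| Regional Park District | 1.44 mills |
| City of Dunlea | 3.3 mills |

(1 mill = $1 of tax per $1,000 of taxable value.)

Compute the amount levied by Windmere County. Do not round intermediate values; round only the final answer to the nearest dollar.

Assessed value = $747,509 × 0.15 = $112,126.35
Windmere County taxable value = $112,126.35 − $3,000 = $109,126.35
Windmere County levy = $109,126.35 × 0.0076 = $829.36026

$829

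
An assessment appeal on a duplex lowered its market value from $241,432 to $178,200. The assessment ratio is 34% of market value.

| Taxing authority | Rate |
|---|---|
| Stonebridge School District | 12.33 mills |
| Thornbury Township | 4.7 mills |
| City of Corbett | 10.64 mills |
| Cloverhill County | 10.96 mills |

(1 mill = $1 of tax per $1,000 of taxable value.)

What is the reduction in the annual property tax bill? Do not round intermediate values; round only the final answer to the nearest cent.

Old assessed value = $241,432 × 0.34 = $82,086.88
New assessed value = $178,200 × 0.34 = $60,588
Combined rate = 0.01233 + 0.0047 + 0.01064 + 0.01096 = 0.03863
Old tax = $82,086.88 × 0.03863 = $3,171.0161744
New tax = $60,588 × 0.03863 = $2,340.51444
Reduction = $3,171.0161744 − $2,340.51444 = $830.5017344

$830.50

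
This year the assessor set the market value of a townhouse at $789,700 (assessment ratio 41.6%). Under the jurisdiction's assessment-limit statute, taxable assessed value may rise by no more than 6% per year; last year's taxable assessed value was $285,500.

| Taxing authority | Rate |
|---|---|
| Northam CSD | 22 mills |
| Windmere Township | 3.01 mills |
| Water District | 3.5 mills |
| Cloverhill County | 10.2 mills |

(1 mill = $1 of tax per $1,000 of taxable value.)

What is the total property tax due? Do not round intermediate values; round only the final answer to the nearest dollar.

Uncapped assessed value = $789,700 × 0.416 = $328,515.2
Cap limit = $285,500 × 1.06 = $302,630
Taxable assessed value = min($328,515.2, $302,630) = $302,630 (cap binds)
Northam CSD: $302,630 × 0.022 = $6,657.86
Windmere Township: $302,630 × 0.00301 = $910.9163
Water District: $302,630 × 0.0035 = $1,059.205
Cloverhill County: $302,630 × 0.0102 = $3,086.826
Total = $11,714.8073

$11,715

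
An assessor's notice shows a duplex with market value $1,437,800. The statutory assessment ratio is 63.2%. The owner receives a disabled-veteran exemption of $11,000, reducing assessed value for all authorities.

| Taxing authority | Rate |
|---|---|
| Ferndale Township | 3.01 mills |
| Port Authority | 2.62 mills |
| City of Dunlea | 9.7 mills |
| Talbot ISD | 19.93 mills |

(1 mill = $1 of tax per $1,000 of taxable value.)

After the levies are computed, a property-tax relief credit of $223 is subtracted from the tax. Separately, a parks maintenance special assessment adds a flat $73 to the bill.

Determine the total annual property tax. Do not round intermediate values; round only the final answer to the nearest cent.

$31,502.54

Assessed value = $1,437,800 × 0.632 = $908,689.6
Taxable value = $908,689.6 − $11,000 = $897,689.6
Ferndale Township: $897,689.6 × 0.00301 = $2,702.045696
Port Authority: $897,689.6 × 0.00262 = $2,351.946752
City of Dunlea: $897,689.6 × 0.0097 = $8,707.58912
Talbot ISD: $897,689.6 × 0.01993 = $17,890.953728
Levies subtotal = $31,652.535296
After credit = $31,652.535296 − $223 = $31,429.535296
Total = $31,429.535296 + $73 = $31,502.535296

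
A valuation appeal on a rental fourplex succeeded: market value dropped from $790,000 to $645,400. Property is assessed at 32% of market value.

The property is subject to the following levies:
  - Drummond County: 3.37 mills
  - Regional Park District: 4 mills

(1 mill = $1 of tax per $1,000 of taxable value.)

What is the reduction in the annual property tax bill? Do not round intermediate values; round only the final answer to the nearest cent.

Old assessed value = $790,000 × 0.32 = $252,800
New assessed value = $645,400 × 0.32 = $206,528
Combined rate = 0.00337 + 0.004 = 0.00737
Old tax = $252,800 × 0.00737 = $1,863.136
New tax = $206,528 × 0.00737 = $1,522.11136
Reduction = $1,863.136 − $1,522.11136 = $341.02464

$341.02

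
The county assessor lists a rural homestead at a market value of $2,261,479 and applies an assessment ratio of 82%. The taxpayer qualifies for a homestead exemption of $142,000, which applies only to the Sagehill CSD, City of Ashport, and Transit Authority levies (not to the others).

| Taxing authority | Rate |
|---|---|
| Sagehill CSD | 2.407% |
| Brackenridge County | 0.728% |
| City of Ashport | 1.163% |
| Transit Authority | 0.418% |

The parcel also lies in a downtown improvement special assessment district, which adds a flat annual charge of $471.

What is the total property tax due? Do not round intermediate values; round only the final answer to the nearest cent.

Assessed value = $2,261,479 × 0.82 = $1,854,412.78
Sagehill CSD: ($1,854,412.78 − $142,000) × 0.02407 = $1,712,412.78 × 0.02407 = $41,217.7756146
Brackenridge County: $1,854,412.78 × 0.00728 = $13,500.1250384
City of Ashport: ($1,854,412.78 − $142,000) × 0.01163 = $1,712,412.78 × 0.01163 = $19,915.3606314
Transit Authority: ($1,854,412.78 − $142,000) × 0.00418 = $1,712,412.78 × 0.00418 = $7,157.8854204
Levies subtotal = $81,791.1467048
Total = $81,791.1467048 + $471 = $82,262.1467048

$82,262.15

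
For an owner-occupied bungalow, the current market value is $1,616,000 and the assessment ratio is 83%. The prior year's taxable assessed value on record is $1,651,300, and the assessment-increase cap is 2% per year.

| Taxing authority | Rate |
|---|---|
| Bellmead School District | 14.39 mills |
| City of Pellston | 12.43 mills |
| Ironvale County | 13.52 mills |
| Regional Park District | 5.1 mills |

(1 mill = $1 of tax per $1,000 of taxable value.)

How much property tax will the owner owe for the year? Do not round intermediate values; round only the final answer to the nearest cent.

Uncapped assessed value = $1,616,000 × 0.83 = $1,341,280
Cap limit = $1,651,300 × 1.02 = $1,684,326
Taxable assessed value = min($1,341,280, $1,684,326) = $1,341,280 (cap does not bind)
Bellmead School District: $1,341,280 × 0.01439 = $19,301.0192
City of Pellston: $1,341,280 × 0.01243 = $16,672.1104
Ironvale County: $1,341,280 × 0.01352 = $18,134.1056
Regional Park District: $1,341,280 × 0.0051 = $6,840.528
Total = $60,947.7632

$60,947.76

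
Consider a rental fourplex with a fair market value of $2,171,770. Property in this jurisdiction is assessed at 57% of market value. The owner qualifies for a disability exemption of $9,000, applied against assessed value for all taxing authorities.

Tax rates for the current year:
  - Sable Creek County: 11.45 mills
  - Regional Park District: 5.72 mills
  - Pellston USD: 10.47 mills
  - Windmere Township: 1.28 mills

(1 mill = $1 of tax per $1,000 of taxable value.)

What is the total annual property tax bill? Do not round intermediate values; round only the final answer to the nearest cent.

$35,540.05

Assessed value = $2,171,770 × 0.57 = $1,237,908.9
Taxable value = $1,237,908.9 − $9,000 = $1,228,908.9
Sable Creek County: $1,228,908.9 × 0.01145 = $14,071.006905
Regional Park District: $1,228,908.9 × 0.00572 = $7,029.358908
Pellston USD: $1,228,908.9 × 0.01047 = $12,866.676183
Windmere Township: $1,228,908.9 × 0.00128 = $1,573.003392
Total = $14,071.006905 + $7,029.358908 + $12,866.676183 + $1,573.003392 = $35,540.045388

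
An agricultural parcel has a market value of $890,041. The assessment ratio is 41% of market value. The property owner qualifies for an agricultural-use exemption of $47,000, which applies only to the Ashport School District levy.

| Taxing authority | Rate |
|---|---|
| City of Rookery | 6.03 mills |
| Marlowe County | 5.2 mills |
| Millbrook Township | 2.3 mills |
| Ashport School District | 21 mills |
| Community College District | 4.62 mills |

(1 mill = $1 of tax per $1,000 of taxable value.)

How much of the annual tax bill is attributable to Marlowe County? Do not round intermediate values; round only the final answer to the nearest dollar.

$1,898

Assessed value = $890,041 × 0.41 = $364,916.81
Marlowe County taxable value = $364,916.81 (exemption does not apply)
Marlowe County levy = $364,916.81 × 0.0052 = $1,897.567412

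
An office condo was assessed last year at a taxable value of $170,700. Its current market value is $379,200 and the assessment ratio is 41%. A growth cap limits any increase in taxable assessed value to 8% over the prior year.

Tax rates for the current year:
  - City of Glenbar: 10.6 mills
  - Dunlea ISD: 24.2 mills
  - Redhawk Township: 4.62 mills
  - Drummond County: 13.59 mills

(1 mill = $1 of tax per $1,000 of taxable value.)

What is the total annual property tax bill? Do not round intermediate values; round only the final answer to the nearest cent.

$8,241.57

Uncapped assessed value = $379,200 × 0.41 = $155,472
Cap limit = $170,700 × 1.08 = $184,356
Taxable assessed value = min($155,472, $184,356) = $155,472 (cap does not bind)
City of Glenbar: $155,472 × 0.0106 = $1,648.0032
Dunlea ISD: $155,472 × 0.0242 = $3,762.4224
Redhawk Township: $155,472 × 0.00462 = $718.28064
Drummond County: $155,472 × 0.01359 = $2,112.86448
Total = $8,241.57072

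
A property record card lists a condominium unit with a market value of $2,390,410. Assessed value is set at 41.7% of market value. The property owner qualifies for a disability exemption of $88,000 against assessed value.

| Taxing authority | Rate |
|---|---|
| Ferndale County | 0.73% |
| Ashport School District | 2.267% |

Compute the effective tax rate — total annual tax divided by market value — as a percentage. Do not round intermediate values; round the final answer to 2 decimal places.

Assessed value = $2,390,410 × 0.417 = $996,800.97
Taxable value = $996,800.97 − $88,000 = $908,800.97
Ferndale County: $908,800.97 × 0.0073 = $6,634.247081
Ashport School District: $908,800.97 × 0.02267 = $20,602.5179899
Total tax = $27,236.7650709
Effective rate = $27,236.7650709 ÷ $2,390,410 = 1.14% of market value

1.14%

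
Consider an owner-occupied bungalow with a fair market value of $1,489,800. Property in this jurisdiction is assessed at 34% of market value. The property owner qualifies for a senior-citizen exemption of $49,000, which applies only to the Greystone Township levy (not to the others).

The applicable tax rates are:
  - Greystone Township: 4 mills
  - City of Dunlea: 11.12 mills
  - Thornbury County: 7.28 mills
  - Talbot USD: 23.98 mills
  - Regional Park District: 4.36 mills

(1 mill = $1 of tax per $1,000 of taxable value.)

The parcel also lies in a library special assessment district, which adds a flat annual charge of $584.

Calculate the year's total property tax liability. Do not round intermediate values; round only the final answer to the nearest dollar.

$26,089

Assessed value = $1,489,800 × 0.34 = $506,532
Greystone Township: ($506,532 − $49,000) × 0.004 = $457,532 × 0.004 = $1,830.128
City of Dunlea: $506,532 × 0.01112 = $5,632.63584
Thornbury County: $506,532 × 0.00728 = $3,687.55296
Talbot USD: $506,532 × 0.02398 = $12,146.63736
Regional Park District: $506,532 × 0.00436 = $2,208.47952
Levies subtotal = $25,505.43368
Total = $25,505.43368 + $584 = $26,089.43368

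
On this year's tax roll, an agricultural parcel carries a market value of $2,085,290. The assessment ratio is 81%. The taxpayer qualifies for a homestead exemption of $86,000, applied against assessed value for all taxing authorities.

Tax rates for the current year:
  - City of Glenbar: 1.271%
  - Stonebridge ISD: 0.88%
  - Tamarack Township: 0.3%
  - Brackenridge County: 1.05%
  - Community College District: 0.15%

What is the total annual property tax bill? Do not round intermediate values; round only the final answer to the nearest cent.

Assessed value = $2,085,290 × 0.81 = $1,689,084.9
Taxable value = $1,689,084.9 − $86,000 = $1,603,084.9
City of Glenbar: $1,603,084.9 × 0.01271 = $20,375.209079
Stonebridge ISD: $1,603,084.9 × 0.0088 = $14,107.14712
Tamarack Township: $1,603,084.9 × 0.003 = $4,809.2547
Brackenridge County: $1,603,084.9 × 0.0105 = $16,832.39145
Community College District: $1,603,084.9 × 0.0015 = $2,404.62735
Total = $20,375.209079 + $14,107.14712 + $4,809.2547 + $16,832.39145 + $2,404.62735 = $58,528.629699

$58,528.63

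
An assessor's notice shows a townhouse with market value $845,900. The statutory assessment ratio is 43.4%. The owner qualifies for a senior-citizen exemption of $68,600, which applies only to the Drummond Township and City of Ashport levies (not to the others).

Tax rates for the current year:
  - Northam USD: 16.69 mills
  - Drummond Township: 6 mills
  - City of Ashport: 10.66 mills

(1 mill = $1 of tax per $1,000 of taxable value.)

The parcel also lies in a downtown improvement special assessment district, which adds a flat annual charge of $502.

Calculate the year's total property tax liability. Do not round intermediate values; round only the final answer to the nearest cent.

$11,602.60

Assessed value = $845,900 × 0.434 = $367,120.6
Northam USD: $367,120.6 × 0.01669 = $6,127.242814
Drummond Township: ($367,120.6 − $68,600) × 0.006 = $298,520.6 × 0.006 = $1,791.1236
City of Ashport: ($367,120.6 − $68,600) × 0.01066 = $298,520.6 × 0.01066 = $3,182.229596
Levies subtotal = $11,100.59601
Total = $11,100.59601 + $502 = $11,602.59601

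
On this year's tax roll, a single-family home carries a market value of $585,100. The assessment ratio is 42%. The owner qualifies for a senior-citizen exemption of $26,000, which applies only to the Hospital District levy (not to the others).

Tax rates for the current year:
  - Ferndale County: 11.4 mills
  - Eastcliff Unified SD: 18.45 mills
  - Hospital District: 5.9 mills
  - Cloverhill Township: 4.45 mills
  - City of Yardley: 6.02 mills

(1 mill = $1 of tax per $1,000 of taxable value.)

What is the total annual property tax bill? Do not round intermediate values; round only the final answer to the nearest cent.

Assessed value = $585,100 × 0.42 = $245,742
Ferndale County: $245,742 × 0.0114 = $2,801.4588
Eastcliff Unified SD: $245,742 × 0.01845 = $4,533.9399
Hospital District: ($245,742 − $26,000) × 0.0059 = $219,742 × 0.0059 = $1,296.4778
Cloverhill Township: $245,742 × 0.00445 = $1,093.5519
City of Yardley: $245,742 × 0.00602 = $1,479.36684
Total = $11,204.79524

$11,204.80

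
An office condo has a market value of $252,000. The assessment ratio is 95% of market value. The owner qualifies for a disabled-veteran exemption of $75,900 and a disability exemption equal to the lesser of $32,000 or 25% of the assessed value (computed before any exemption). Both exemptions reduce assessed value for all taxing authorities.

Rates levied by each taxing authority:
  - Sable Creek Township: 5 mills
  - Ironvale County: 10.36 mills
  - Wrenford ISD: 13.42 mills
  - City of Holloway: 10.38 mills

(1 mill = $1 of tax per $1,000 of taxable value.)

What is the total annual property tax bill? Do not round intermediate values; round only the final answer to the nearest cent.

$5,149.54

Assessed value = $252,000 × 0.95 = $239,400
Disability exemption = min($32,000, 25% × $239,400) = min($32,000, $59,850) = $32,000 (dollar cap binds)
Taxable value = $239,400 − $75,900 − $32,000 = $131,500
Sable Creek Township: $131,500 × 0.005 = $657.5
Ironvale County: $131,500 × 0.01036 = $1,362.34
Wrenford ISD: $131,500 × 0.01342 = $1,764.73
City of Holloway: $131,500 × 0.01038 = $1,364.97
Total = $5,149.54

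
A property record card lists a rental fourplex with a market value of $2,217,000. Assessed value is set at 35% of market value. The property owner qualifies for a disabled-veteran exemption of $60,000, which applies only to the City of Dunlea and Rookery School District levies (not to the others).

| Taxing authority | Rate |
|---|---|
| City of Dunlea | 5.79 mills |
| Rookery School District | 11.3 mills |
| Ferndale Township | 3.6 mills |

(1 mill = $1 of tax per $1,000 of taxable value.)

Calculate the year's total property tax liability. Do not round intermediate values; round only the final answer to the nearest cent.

Assessed value = $2,217,000 × 0.35 = $775,950
City of Dunlea: ($775,950 − $60,000) × 0.00579 = $715,950 × 0.00579 = $4,145.3505
Rookery School District: ($775,950 − $60,000) × 0.0113 = $715,950 × 0.0113 = $8,090.235
Ferndale Township: $775,950 × 0.0036 = $2,793.42
Total = $15,029.0055

$15,029.01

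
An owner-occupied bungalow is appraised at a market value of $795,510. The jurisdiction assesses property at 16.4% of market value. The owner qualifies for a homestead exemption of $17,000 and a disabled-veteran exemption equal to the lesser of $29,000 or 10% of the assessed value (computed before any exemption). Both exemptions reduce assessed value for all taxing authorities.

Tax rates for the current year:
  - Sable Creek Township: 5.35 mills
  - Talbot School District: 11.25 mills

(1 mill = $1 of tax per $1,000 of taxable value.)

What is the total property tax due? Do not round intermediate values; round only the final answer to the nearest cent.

$1,666.93

Assessed value = $795,510 × 0.164 = $130,463.64
Disabled-veteran exemption = min($29,000, 10% × $130,463.64) = min($29,000, $13,046.364) = $13,046.364 (percentage binds)
Taxable value = $130,463.64 − $17,000 − $13,046.364 = $100,417.276
Sable Creek Township: $100,417.276 × 0.00535 = $537.2324266
Talbot School District: $100,417.276 × 0.01125 = $1,129.694355
Total = $1,666.9267816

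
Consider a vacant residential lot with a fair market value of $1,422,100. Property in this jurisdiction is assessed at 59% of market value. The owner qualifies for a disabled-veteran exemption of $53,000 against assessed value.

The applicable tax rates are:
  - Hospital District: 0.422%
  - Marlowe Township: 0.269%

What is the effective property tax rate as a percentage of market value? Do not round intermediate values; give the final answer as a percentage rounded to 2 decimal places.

0.38%

Assessed value = $1,422,100 × 0.59 = $839,039
Taxable value = $839,039 − $53,000 = $786,039
Hospital District: $786,039 × 0.00422 = $3,317.08458
Marlowe Township: $786,039 × 0.00269 = $2,114.44491
Total tax = $5,431.52949
Effective rate = $5,431.52949 ÷ $1,422,100 = 0.38% of market value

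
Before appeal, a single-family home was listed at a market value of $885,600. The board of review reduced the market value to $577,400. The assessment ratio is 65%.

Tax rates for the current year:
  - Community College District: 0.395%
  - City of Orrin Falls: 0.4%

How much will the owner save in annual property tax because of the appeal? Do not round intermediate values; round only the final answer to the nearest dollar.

Old assessed value = $885,600 × 0.65 = $575,640
New assessed value = $577,400 × 0.65 = $375,310
Combined rate = 0.00395 + 0.004 = 0.00795
Old tax = $575,640 × 0.00795 = $4,576.338
New tax = $375,310 × 0.00795 = $2,983.7145
Reduction = $4,576.338 − $2,983.7145 = $1,592.6235

$1,593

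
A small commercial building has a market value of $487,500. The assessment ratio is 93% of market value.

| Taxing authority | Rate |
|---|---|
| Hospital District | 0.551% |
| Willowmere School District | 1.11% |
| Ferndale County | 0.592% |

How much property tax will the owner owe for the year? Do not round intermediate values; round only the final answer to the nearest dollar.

Assessed value = $487,500 × 0.93 = $453,375
Hospital District: $453,375 × 0.00551 = $2,498.09625
Willowmere School District: $453,375 × 0.0111 = $5,032.4625
Ferndale County: $453,375 × 0.00592 = $2,683.98
Total = $2,498.09625 + $5,032.4625 + $2,683.98 = $10,214.53875

$10,215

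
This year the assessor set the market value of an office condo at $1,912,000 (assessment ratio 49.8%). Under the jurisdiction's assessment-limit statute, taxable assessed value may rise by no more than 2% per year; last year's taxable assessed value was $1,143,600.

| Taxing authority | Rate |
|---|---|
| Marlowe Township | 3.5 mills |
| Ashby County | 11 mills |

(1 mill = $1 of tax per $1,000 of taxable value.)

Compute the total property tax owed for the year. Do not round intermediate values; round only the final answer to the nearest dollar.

$13,807

Uncapped assessed value = $1,912,000 × 0.498 = $952,176
Cap limit = $1,143,600 × 1.02 = $1,166,472
Taxable assessed value = min($952,176, $1,166,472) = $952,176 (cap does not bind)
Marlowe Township: $952,176 × 0.0035 = $3,332.616
Ashby County: $952,176 × 0.011 = $10,473.936
Total = $13,806.552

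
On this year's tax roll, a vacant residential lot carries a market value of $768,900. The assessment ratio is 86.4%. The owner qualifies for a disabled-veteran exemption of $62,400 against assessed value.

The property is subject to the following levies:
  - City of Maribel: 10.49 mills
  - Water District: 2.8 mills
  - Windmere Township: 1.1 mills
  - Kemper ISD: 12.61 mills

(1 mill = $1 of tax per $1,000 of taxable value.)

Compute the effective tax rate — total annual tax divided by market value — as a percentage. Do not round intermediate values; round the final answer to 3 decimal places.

Assessed value = $768,900 × 0.864 = $664,329.6
Taxable value = $664,329.6 − $62,400 = $601,929.6
City of Maribel: $601,929.6 × 0.01049 = $6,314.241504
Water District: $601,929.6 × 0.0028 = $1,685.40288
Windmere Township: $601,929.6 × 0.0011 = $662.12256
Kemper ISD: $601,929.6 × 0.01261 = $7,590.332256
Total tax = $16,252.0992
Effective rate = $16,252.0992 ÷ $768,900 = 2.114% of market value

2.114%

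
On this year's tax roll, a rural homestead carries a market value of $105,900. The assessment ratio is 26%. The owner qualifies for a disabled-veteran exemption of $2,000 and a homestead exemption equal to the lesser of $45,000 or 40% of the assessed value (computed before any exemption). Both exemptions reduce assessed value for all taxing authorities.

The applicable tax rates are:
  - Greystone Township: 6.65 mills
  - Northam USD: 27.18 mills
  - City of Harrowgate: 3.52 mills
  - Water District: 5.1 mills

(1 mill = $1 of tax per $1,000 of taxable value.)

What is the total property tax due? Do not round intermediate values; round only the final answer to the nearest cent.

$616.39

Assessed value = $105,900 × 0.26 = $27,534
Homestead exemption = min($45,000, 40% × $27,534) = min($45,000, $11,013.6) = $11,013.6 (percentage binds)
Taxable value = $27,534 − $2,000 − $11,013.6 = $14,520.4
Greystone Township: $14,520.4 × 0.00665 = $96.56066
Northam USD: $14,520.4 × 0.02718 = $394.664472
City of Harrowgate: $14,520.4 × 0.00352 = $51.111808
Water District: $14,520.4 × 0.0051 = $74.05404
Total = $616.39098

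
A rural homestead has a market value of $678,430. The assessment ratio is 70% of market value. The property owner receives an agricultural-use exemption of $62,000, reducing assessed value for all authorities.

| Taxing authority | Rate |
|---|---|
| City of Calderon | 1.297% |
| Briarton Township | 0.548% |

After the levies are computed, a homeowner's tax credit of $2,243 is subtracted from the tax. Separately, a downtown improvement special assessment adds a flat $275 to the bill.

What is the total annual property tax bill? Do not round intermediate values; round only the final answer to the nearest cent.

Assessed value = $678,430 × 0.7 = $474,901
Taxable value = $474,901 − $62,000 = $412,901
City of Calderon: $412,901 × 0.01297 = $5,355.32597
Briarton Township: $412,901 × 0.00548 = $2,262.69748
Levies subtotal = $7,618.02345
After credit = $7,618.02345 − $2,243 = $5,375.02345
Total = $5,375.02345 + $275 = $5,650.02345

$5,650.02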